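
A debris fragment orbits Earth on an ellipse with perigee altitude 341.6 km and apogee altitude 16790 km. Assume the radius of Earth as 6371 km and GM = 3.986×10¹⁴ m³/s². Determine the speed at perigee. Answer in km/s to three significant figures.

r_p = 6371 + 341.6 = 6712.6 km = 6.7126×10⁶ m.
r_a = 6371 + 16790 = 23161 km = 2.3161×10⁷ m.
Semi-major axis a = (r_p + r_a)/2 = 14937 km = 1.494×10⁷ m.
Vis-viva: v² = μ(2/r − 1/a) = 3.986×10¹⁴ × (2.979×10⁻⁷ − 6.695×10⁻⁸) = 9.208×10⁷ m²/s².
v = 9596 m/s = 9.596 km/s.

v ≈ 9.60 km/s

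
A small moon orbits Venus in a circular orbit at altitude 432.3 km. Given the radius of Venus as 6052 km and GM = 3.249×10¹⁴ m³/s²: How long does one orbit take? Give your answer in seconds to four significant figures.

r = 6052 + 432.3 = 6484.3 km = 6.4843×10⁶ m.
Kepler's third law: T = 2π√(r³/μ) = 2π√((6.484×10⁶)³ / 3.249×10¹⁴).
r³/μ = 8.391×10⁵ s², so T = 2π × 9.161×10² = 5.756×10³ s.

T ≈ 5756 seconds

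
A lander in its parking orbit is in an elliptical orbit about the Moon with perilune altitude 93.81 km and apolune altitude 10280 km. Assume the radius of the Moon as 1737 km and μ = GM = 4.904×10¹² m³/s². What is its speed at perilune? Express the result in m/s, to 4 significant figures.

v ≈ 2156 m/s

r_p = 1737 + 93.81 = 1830.8 km = 1.8308×10⁶ m.
r_a = 1737 + 10280 = 12017 km = 1.2017×10⁷ m.
Semi-major axis a = (r_p + r_a)/2 = 6923.9 km = 6.924×10⁶ m.
Vis-viva: v² = μ(2/r − 1/a) = 4.904×10¹² × (1.092×10⁻⁶ − 1.444×10⁻⁷) = 4.649×10⁶ m²/s².
v = 2156 m/s.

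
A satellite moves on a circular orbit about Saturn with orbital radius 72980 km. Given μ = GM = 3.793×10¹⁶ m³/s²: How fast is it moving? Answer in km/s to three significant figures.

r = 72980 km = 7.298×10⁷ m.
For a circular orbit v = √(μ/r) = √(3.793×10¹⁶ / 7.298×10⁷) = √(5.197×10⁸) = 22800 m/s.
That is 22.80 km/s.

v ≈ 22.8 km/s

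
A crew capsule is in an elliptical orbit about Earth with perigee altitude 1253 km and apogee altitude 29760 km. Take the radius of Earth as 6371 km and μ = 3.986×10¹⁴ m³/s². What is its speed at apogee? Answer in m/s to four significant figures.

v ≈ 1961 m/s

r_p = 6371 + 1253 = 7624.0 km = 7.6240×10⁶ m.
r_a = 6371 + 29760 = 36131 km = 3.6131×10⁷ m.
Semi-major axis a = (r_p + r_a)/2 = 21878 km = 2.188×10⁷ m.
Vis-viva: v² = μ(2/r − 1/a) = 3.986×10¹⁴ × (5.535×10⁻⁸ − 4.571×10⁻⁸) = 3.845×10⁶ m²/s².
v = 1961 m/s.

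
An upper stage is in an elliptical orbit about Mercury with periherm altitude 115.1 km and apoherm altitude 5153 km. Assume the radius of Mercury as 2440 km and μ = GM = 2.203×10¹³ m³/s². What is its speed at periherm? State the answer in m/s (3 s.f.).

r_p = 2440 + 115.1 = 2555.1 km = 2.5551×10⁶ m.
r_a = 2440 + 5153 = 7593.0 km = 7.5930×10⁶ m.
Semi-major axis a = (r_p + r_a)/2 = 5074.1 km = 5.074×10⁶ m.
Vis-viva: v² = μ(2/r − 1/a) = 2.203×10¹³ × (7.827×10⁻⁷ − 1.971×10⁻⁷) = 1.290×10⁷ m²/s².
v = 3592 m/s.

v ≈ 3590 m/s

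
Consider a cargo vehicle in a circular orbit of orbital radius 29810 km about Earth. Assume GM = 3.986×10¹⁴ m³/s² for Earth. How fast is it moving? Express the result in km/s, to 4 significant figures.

v ≈ 3.657 km/s

r = 29810 km = 2.981×10⁷ m.
For a circular orbit v = √(μ/r) = √(3.986×10¹⁴ / 2.981×10⁷) = √(1.337×10⁷) = 3657 m/s.
That is 3.657 km/s.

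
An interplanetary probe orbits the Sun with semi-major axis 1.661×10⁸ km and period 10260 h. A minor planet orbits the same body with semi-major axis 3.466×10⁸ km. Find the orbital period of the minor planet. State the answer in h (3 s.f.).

Kepler's third law: T² ∝ a³, so T₂ = T₁ (a₂/a₁)^(3/2).
a₂/a₁ = 2.087, (a₂/a₁)^(3/2) = 3.014.
T₂ = 10260 × 3.014 = 30930 h.

T₂ ≈ 30900 h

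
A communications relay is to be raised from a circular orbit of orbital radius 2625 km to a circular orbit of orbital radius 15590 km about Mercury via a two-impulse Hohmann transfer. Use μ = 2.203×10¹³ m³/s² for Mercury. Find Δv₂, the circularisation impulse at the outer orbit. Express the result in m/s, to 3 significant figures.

Δv ≈ 551 m/s

r₁ = 2625 km = 2.625×10⁶ m.
r₂ = 15590 km = 1.559×10⁷ m.
Transfer ellipse a_t = (r₁ + r₂)/2 = 9.108×10⁶ m.
At r₁: circular v_c1 = √(μ/r₁) = 2897 m/s; transfer-periherm v_p = √[μ(2/r₁ − 1/a_t)] = 3790 m/s.
At r₂: circular v_c2 = √(μ/r₂) = 1189 m/s; transfer-apoherm v_a = √[μ(2/r₂ − 1/a_t)] = 638.2 m/s.
Δv₂ = v_c2 − v_a = 550.5 m/s.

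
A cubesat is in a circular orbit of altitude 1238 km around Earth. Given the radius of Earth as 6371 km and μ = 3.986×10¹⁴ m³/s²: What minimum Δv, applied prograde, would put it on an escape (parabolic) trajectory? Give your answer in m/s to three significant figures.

Δv ≈ 3000 m/s

r = 6371 + 1238 = 7609.0 km = 7.6090×10⁶ m.
Circular speed v_c = √(μ/r) = 7238 m/s.
Escape speed v_esc = √(2μ/r) = √2 × v_c = 10240 m/s.
Δv = v_esc − v_c = 2998 m/s.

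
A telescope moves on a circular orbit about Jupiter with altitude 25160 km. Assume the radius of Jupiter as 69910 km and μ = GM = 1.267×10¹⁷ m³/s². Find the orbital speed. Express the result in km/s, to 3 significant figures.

r = 69910 + 25160 = 95070 km = 9.5070×10⁷ m.
For a circular orbit v = √(μ/r) = √(1.267×10¹⁷ / 9.507×10⁷) = √(1.333×10⁹) = 36510 m/s.
That is 36.51 km/s.

v ≈ 36.5 km/s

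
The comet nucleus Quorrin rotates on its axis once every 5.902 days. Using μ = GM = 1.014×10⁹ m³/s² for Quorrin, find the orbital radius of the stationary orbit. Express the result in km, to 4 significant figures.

T = 5.902 days = 5.099×10⁵ s.
A synchronous orbit has period T, so by Kepler's third law a = (μT²/4π²)^(1/3).
μT²/4π² = 1.014×10⁹ × (5.099×10⁵)² / 39.48 = 6.679×10¹⁸ m³.
a = 1.883×10⁶ m = 1883.2 km.

r_sync ≈ 1883 km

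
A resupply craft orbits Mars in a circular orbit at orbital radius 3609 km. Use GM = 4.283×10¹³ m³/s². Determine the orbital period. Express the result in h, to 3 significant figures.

T ≈ 1.83 h

r = 3609 km = 3.609×10⁶ m.
Kepler's third law: T = 2π√(r³/μ) = 2π√((3.609×10⁶)³ / 4.283×10¹³).
r³/μ = 1.098×10⁶ s², so T = 2π × 1.048×10³ = 6.582×10³ s.
Converting: 6.582×10³ s ÷ 3600 = 1.828 h.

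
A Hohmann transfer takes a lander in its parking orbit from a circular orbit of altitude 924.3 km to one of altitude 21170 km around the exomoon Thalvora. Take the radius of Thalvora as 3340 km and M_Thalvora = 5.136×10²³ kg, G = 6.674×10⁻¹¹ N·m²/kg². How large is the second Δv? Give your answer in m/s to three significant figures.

Δv ≈ 539 m/s

μ = GM = 6.674×10⁻¹¹ × 5.136×10²³ = 3.428×10¹³ m³/s².
r₁ = 3340 + 924.3 = 4264.3 km = 4.2643×10⁶ m.
r₂ = 3340 + 21170 = 24510 km = 2.4510×10⁷ m.
Transfer ellipse a_t = (r₁ + r₂)/2 = 1.439×10⁷ m.
At r₁: circular v_c1 = √(μ/r₁) = 2835 m/s; transfer-periapsis v_p = √[μ(2/r₁ − 1/a_t)] = 3701 m/s.
At r₂: circular v_c2 = √(μ/r₂) = 1183 m/s; transfer-apoapsis v_a = √[μ(2/r₂ − 1/a_t)] = 643.8 m/s.
Δv₂ = v_c2 − v_a = 538.8 m/s.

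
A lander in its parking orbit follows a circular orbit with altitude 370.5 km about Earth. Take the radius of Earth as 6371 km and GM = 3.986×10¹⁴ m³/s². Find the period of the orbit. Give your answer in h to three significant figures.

r = 6371 + 370.5 = 6741.5 km = 6.7415×10⁶ m.
Kepler's third law: T = 2π√(r³/μ) = 2π√((6.742×10⁶)³ / 3.986×10¹⁴).
r³/μ = 7.687×10⁵ s², so T = 2π × 8.767×10² = 5.509×10³ s.
Converting: 5.509×10³ s ÷ 3600 = 1.530 h.

T ≈ 1.53 h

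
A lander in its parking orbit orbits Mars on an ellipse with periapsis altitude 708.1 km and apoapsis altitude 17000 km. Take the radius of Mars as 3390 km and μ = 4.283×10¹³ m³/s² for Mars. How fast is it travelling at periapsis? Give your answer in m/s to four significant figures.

r_p = 3390 + 708.1 = 4098.1 km = 4.0981×10⁶ m.
r_a = 3390 + 17000 = 20390 km = 2.0390×10⁷ m.
Semi-major axis a = (r_p + r_a)/2 = 12244 km = 1.224×10⁷ m.
Vis-viva: v² = μ(2/r − 1/a) = 4.283×10¹³ × (4.880×10⁻⁷ − 8.167×10⁻⁸) = 1.740×10⁷ m²/s².
v = 4172 m/s.

v ≈ 4172 m/s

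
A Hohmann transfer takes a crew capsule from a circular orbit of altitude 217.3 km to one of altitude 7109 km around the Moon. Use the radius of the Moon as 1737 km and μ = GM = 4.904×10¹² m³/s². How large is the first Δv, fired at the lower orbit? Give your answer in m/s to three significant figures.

Δv ≈ 443 m/s

r₁ = 1737 + 217.3 = 1954.3 km = 1.9543×10⁶ m.
r₂ = 1737 + 7109 = 8846.0 km = 8.8460×10⁶ m.
Transfer ellipse a_t = (r₁ + r₂)/2 = 5.400×10⁶ m.
At r₁: circular v_c1 = √(μ/r₁) = 1584 m/s; transfer-perilune v_p = √[μ(2/r₁ − 1/a_t)] = 2027 m/s.
Δv₁ = v_p − v_c1 = 443.4 m/s.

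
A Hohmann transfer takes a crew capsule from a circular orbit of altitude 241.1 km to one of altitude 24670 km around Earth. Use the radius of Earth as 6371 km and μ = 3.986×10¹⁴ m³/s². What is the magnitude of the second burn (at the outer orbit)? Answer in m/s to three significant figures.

Δv ≈ 1460 m/s

r₁ = 6371 + 241.1 = 6612.1 km = 6.6121×10⁶ m.
r₂ = 6371 + 24670 = 31041 km = 3.1041×10⁷ m.
Transfer ellipse a_t = (r₁ + r₂)/2 = 1.883×10⁷ m.
At r₁: circular v_c1 = √(μ/r₁) = 7764 m/s; transfer-perigee v_p = √[μ(2/r₁ − 1/a_t)] = 9970 m/s.
At r₂: circular v_c2 = √(μ/r₂) = 3583 m/s; transfer-apogee v_a = √[μ(2/r₂ − 1/a_t)] = 2124 m/s.
Δv₂ = v_c2 − v_a = 1460 m/s.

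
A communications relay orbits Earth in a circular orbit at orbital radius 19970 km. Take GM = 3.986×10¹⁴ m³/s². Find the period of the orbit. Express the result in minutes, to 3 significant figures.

T ≈ 468 minutes

r = 19970 km = 1.997×10⁷ m.
Kepler's third law: T = 2π√(r³/μ) = 2π√((1.997×10⁷)³ / 3.986×10¹⁴).
r³/μ = 1.998×10⁷ s², so T = 2π × 4.470×10³ = 2.809×10⁴ s.
Converting: 2.809×10⁴ s ÷ 60.00 = 468.1 minutes.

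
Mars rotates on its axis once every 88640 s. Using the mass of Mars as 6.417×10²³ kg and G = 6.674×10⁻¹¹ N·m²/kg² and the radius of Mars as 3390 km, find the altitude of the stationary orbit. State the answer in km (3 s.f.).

h_sync ≈ 17000 km

μ = GM = 6.674×10⁻¹¹ × 6.417×10²³ = 4.283×10¹³ m³/s².
A synchronous orbit has period T, so by Kepler's third law a = (μT²/4π²)^(1/3).
μT²/4π² = 4.283×10¹³ × (8.864×10⁴)² / 39.48 = 8.524×10²¹ m³.
a = 2.043×10⁷ m = 20427 km.
Altitude h = a − R = 20427 − 3390 = 17037 km.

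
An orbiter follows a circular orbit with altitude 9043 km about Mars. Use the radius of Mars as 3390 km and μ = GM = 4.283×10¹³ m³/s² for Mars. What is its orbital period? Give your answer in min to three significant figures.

T ≈ 701 min

r = 3390 + 9043 = 12433 km = 1.2433×10⁷ m.
Kepler's third law: T = 2π√(r³/μ) = 2π√((1.243×10⁷)³ / 4.283×10¹³).
r³/μ = 4.487×10⁷ s², so T = 2π × 6.699×10³ = 4.209×10⁴ s.
Converting: 4.209×10⁴ s ÷ 60.00 = 701.5 min.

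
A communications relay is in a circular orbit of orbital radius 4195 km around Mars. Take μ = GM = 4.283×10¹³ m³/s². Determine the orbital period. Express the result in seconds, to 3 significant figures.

T ≈ 8250 seconds

r = 4195 km = 4.195×10⁶ m.
Kepler's third law: T = 2π√(r³/μ) = 2π√((4.195×10⁶)³ / 4.283×10¹³).
r³/μ = 1.724×10⁶ s², so T = 2π × 1.313×10³ = 8.249×10³ s.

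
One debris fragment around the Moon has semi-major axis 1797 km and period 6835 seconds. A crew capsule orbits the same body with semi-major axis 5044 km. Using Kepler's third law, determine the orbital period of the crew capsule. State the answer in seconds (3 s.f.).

T₂ ≈ 32100 seconds

Kepler's third law: T² ∝ a³, so T₂ = T₁ (a₂/a₁)^(3/2).
a₂/a₁ = 2.807, (a₂/a₁)^(3/2) = 4.703.
T₂ = 6835 × 4.703 = 32140 seconds.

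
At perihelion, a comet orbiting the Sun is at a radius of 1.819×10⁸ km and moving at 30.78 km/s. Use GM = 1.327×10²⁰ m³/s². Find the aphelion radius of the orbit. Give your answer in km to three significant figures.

aphelion radius ≈ 3.37×10⁸ km

r_p = 1.819×10¹¹ m.
Specific energy ε = v²/2 − μ/r = -2.558×10⁸ J/kg, so a = −μ/(2ε) = 2.594×10¹¹ m.
The apsides satisfy r_p + r_a = 2a, so the aphelion radius is 2a − r_p = 3.368×10¹¹ m = 3.3683×10⁸ km.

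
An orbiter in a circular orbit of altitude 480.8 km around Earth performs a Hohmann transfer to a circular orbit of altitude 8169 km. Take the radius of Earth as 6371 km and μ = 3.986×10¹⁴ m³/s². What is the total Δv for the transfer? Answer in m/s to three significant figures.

Δv_total ≈ 2310 m/s

r₁ = 6371 + 480.8 = 6851.8 km = 6.8518×10⁶ m.
r₂ = 6371 + 8169 = 14540 km = 1.4540×10⁷ m.
Transfer ellipse a_t = (r₁ + r₂)/2 = 1.070×10⁷ m.
At r₁: circular v_c1 = √(μ/r₁) = 7627 m/s; transfer-perigee v_p = √[μ(2/r₁ − 1/a_t)] = 8893 m/s.
Δv₁ = v_p − v_c1 = 1266 m/s.
At r₂: circular v_c2 = √(μ/r₂) = 5236 m/s; transfer-apogee v_a = √[μ(2/r₂ − 1/a_t)] = 4191 m/s.
Δv₂ = v_c2 − v_a = 1045 m/s.
Total Δv = Δv₁ + Δv₂ = 2311 m/s.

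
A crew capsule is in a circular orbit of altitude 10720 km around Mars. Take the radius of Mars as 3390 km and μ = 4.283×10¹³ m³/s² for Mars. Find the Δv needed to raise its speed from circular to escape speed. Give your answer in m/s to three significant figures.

Δv ≈ 722 m/s

r = 3390 + 10720 = 14110 km = 1.4110×10⁷ m.
Circular speed v_c = √(μ/r) = 1742 m/s.
Escape speed v_esc = √(2μ/r) = √2 × v_c = 2464 m/s.
Δv = v_esc − v_c = 721.7 m/s.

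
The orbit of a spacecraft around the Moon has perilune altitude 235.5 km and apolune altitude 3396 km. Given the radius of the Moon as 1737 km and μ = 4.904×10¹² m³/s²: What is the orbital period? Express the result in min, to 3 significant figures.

r_p = 1737 + 235.5 = 1972.5 km = 1.9725×10⁶ m.
r_a = 1737 + 3396 = 5133.0 km = 5.1330×10⁶ m.
Semi-major axis a = (r_p + r_a)/2 = (1972.5 + 5133.0)/2 = 3552.8 km = 3.553×10⁶ m.
By Kepler's third law T = 2π√(a³/μ) = 2π × 3.024×10³ = 1.900×10⁴ s.
= 316.7 min.

T ≈ 317 min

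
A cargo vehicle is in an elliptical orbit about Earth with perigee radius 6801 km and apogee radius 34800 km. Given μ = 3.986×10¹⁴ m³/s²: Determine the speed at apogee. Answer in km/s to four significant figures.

Semi-major axis a = (r_p + r_a)/2 = 20800 km = 2.080×10⁷ m.
Vis-viva: v² = μ(2/r − 1/a) = 3.986×10¹⁴ × (5.747×10⁻⁸ − 4.808×10⁻⁸) = 3.745×10⁶ m²/s².
v = 1935 m/s = 1.935 km/s.

v ≈ 1.935 km/s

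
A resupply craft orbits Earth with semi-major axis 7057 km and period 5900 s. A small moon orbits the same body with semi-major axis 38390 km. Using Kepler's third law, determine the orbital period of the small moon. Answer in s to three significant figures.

T₂ ≈ 74900 s

Kepler's third law: T² ∝ a³, so T₂ = T₁ (a₂/a₁)^(3/2).
a₂/a₁ = 5.440, (a₂/a₁)^(3/2) = 12.69.
T₂ = 5900 × 12.69 = 74860 s.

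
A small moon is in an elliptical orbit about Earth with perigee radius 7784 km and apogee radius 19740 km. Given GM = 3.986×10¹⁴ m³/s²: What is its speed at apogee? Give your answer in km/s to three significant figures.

Semi-major axis a = (r_p + r_a)/2 = 13762 km = 1.376×10⁷ m.
Vis-viva: v² = μ(2/r − 1/a) = 3.986×10¹⁴ × (1.013×10⁻⁷ − 7.266×10⁻⁸) = 1.142×10⁷ m²/s².
v = 3380 m/s = 3.380 km/s.

v ≈ 3.38 km/s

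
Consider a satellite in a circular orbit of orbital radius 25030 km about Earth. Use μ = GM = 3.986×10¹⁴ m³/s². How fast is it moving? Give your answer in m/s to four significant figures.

r = 25030 km = 2.503×10⁷ m.
For a circular orbit v = √(μ/r) = √(3.986×10¹⁴ / 2.503×10⁷) = √(1.592×10⁷) = 3991 m/s.

v ≈ 3991 m/s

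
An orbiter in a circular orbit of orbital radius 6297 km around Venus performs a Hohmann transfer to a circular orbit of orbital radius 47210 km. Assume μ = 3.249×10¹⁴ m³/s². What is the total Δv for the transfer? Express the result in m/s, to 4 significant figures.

Δv_total ≈ 3709 m/s

r₁ = 6297 km = 6.297×10⁶ m.
r₂ = 47210 km = 4.721×10⁷ m.
Transfer ellipse a_t = (r₁ + r₂)/2 = 2.675×10⁷ m.
At r₁: circular v_c1 = √(μ/r₁) = 7183 m/s; transfer-periapsis v_p = √[μ(2/r₁ − 1/a_t)] = 9542 m/s.
Δv₁ = v_p − v_c1 = 2359 m/s.
At r₂: circular v_c2 = √(μ/r₂) = 2623 m/s; transfer-apoapsis v_a = √[μ(2/r₂ − 1/a_t)] = 1273 m/s.
Δv₂ = v_c2 − v_a = 1351 m/s.
Total Δv = Δv₁ + Δv₂ = 3709 m/s.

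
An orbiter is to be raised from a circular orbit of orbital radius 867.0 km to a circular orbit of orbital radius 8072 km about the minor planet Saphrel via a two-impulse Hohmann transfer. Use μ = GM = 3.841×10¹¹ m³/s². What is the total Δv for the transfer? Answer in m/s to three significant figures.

r₁ = 867.0 km = 8.670×10⁵ m.
r₂ = 8072 km = 8.072×10⁶ m.
Transfer ellipse a_t = (r₁ + r₂)/2 = 4.470×10⁶ m.
At r₁: circular v_c1 = √(μ/r₁) = 665.6 m/s; transfer-periapsis v_p = √[μ(2/r₁ − 1/a_t)] = 894.5 m/s.
Δv₁ = v_p − v_c1 = 228.9 m/s.
At r₂: circular v_c2 = √(μ/r₂) = 218.1 m/s; transfer-apoapsis v_a = √[μ(2/r₂ − 1/a_t)] = 96.08 m/s.
Δv₂ = v_c2 − v_a = 122.1 m/s.
Total Δv = Δv₁ + Δv₂ = 351.0 m/s.

Δv_total ≈ 351 m/s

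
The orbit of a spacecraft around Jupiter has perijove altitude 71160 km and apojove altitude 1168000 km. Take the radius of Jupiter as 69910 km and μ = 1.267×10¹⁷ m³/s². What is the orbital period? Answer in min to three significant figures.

T ≈ 5330 min

r_p = 69910 + 71160 = 141070 km = 1.4107×10⁸ m.
r_a = 69910 + 1168000 = 1237900 km = 1.2379×10⁹ m.
Semi-major axis a = (r_p + r_a)/2 = (1.4107×10⁵ + 1.2379×10⁶)/2 = 6.8949×10⁵ km = 6.895×10⁸ m.
By Kepler's third law T = 2π√(a³/μ) = 2π × 5.086×10⁴ = 3.196×10⁵ s.
= 5326 min.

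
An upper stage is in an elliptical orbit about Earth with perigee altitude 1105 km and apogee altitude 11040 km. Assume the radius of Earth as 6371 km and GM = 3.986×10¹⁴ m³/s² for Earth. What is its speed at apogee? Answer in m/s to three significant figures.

r_p = 6371 + 1105 = 7476.0 km = 7.4760×10⁶ m.
r_a = 6371 + 11040 = 17411 km = 1.7411×10⁷ m.
Semi-major axis a = (r_p + r_a)/2 = 12444 km = 1.244×10⁷ m.
Vis-viva: v² = μ(2/r − 1/a) = 3.986×10¹⁴ × (1.149×10⁻⁷ − 8.036×10⁻⁸) = 1.375×10⁷ m²/s².
v = 3709 m/s.

v ≈ 3710 m/s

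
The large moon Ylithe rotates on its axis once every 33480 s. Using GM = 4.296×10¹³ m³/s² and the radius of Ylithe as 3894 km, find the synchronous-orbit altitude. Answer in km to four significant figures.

A synchronous orbit has period T, so by Kepler's third law a = (μT²/4π²)^(1/3).
μT²/4π² = 4.296×10¹³ × (3.348×10⁴)² / 39.48 = 1.220×10²¹ m³.
a = 1.068×10⁷ m = 10685 km.
Altitude h = a − R = 10685 − 3894 = 6790.6 km.

h_sync ≈ 6791 km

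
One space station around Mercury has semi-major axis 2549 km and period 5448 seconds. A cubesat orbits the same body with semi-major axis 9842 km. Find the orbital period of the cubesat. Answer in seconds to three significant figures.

T₂ ≈ 41300 seconds

Kepler's third law: T² ∝ a³, so T₂ = T₁ (a₂/a₁)^(3/2).
a₂/a₁ = 3.861, (a₂/a₁)^(3/2) = 7.587.
T₂ = 5448 × 7.587 = 41330 seconds.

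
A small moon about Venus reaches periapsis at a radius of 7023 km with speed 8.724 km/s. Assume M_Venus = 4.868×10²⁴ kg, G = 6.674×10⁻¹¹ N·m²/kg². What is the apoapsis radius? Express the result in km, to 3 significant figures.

apoapsis radius ≈ 32600 km

μ = GM = 6.674×10⁻¹¹ × 4.868×10²⁴ = 3.249×10¹⁴ m³/s².
r_p = 7.023×10⁶ m.
Specific energy ε = v²/2 − μ/r = -8.207×10⁶ J/kg, so a = −μ/(2ε) = 1.979×10⁷ m.
The apsides satisfy r_p + r_a = 2a, so the apoapsis radius is 2a − r_p = 3.256×10⁷ m = 32565 km.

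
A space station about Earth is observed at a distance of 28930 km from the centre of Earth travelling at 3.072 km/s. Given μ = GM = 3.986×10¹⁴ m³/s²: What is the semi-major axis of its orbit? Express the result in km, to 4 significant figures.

a ≈ 22000 km

r = 2.893×10⁷ m.
Vis-viva rearranged: 1/a = 2/r − v²/μ = 6.913×10⁻⁸ − 2.368×10⁻⁸ = 4.546×10⁻⁸ m⁻¹.
a = 2.200×10⁷ m = 21999 km.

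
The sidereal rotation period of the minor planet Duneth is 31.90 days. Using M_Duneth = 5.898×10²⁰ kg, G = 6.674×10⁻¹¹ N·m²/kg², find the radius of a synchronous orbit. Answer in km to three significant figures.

r_sync ≈ 19600 km

μ = GM = 6.674×10⁻¹¹ × 5.898×10²⁰ = 3.936×10¹⁰ m³/s².
T = 31.90 days = 2.756×10⁶ s.
A synchronous orbit has period T, so by Kepler's third law a = (μT²/4π²)^(1/3).
μT²/4π² = 3.936×10¹⁰ × (2.756×10⁶)² / 39.48 = 7.574×10²¹ m³.
a = 1.964×10⁷ m = 19639 km.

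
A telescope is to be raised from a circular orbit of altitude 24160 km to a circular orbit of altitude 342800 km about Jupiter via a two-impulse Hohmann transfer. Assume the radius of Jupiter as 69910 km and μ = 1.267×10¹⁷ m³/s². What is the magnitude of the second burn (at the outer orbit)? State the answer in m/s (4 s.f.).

Δv ≈ 6846 m/s

r₁ = 69910 + 24160 = 94070 km = 9.4070×10⁷ m.
r₂ = 69910 + 342800 = 412710 km = 4.1271×10⁸ m.
Transfer ellipse a_t = (r₁ + r₂)/2 = 2.534×10⁸ m.
At r₁: circular v_c1 = √(μ/r₁) = 36700 m/s; transfer-perijove v_p = √[μ(2/r₁ − 1/a_t)] = 46840 m/s.
At r₂: circular v_c2 = √(μ/r₂) = 17520 m/s; transfer-apojove v_a = √[μ(2/r₂ − 1/a_t)] = 10680 m/s.
Δv₂ = v_c2 − v_a = 6846 m/s.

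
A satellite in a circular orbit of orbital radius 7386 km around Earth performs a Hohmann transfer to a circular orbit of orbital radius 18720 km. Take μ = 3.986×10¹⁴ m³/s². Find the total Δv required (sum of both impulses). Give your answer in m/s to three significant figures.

Δv_total ≈ 2590 m/s

r₁ = 7386 km = 7.386×10⁶ m.
r₂ = 18720 km = 1.872×10⁷ m.
Transfer ellipse a_t = (r₁ + r₂)/2 = 1.305×10⁷ m.
At r₁: circular v_c1 = √(μ/r₁) = 7346 m/s; transfer-perigee v_p = √[μ(2/r₁ − 1/a_t)] = 8798 m/s.
Δv₁ = v_p − v_c1 = 1451 m/s.
At r₂: circular v_c2 = √(μ/r₂) = 4614 m/s; transfer-apogee v_a = √[μ(2/r₂ − 1/a_t)] = 3471 m/s.
Δv₂ = v_c2 − v_a = 1143 m/s.
Total Δv = Δv₁ + Δv₂ = 2595 m/s.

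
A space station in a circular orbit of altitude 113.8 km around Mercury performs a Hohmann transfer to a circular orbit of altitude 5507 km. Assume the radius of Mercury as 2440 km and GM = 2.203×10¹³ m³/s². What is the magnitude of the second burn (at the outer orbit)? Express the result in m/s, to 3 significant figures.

r₁ = 2440 + 113.8 = 2553.8 km = 2.5538×10⁶ m.
r₂ = 2440 + 5507 = 7947.0 km = 7.9470×10⁶ m.
Transfer ellipse a_t = (r₁ + r₂)/2 = 5.250×10⁶ m.
At r₁: circular v_c1 = √(μ/r₁) = 2937 m/s; transfer-periherm v_p = √[μ(2/r₁ − 1/a_t)] = 3613 m/s.
At r₂: circular v_c2 = √(μ/r₂) = 1665 m/s; transfer-apoherm v_a = √[μ(2/r₂ − 1/a_t)] = 1161 m/s.
Δv₂ = v_c2 − v_a = 503.8 m/s.

Δv ≈ 504 m/s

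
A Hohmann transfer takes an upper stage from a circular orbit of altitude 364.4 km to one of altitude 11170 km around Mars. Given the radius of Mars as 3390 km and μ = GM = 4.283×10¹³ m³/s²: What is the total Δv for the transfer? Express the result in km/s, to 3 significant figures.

r₁ = 3390 + 364.4 = 3754.4 km = 3.7544×10⁶ m.
r₂ = 3390 + 11170 = 14560 km = 1.4560×10⁷ m.
Transfer ellipse a_t = (r₁ + r₂)/2 = 9.157×10⁶ m.
At r₁: circular v_c1 = √(μ/r₁) = 3378 m/s; transfer-periapsis v_p = √[μ(2/r₁ − 1/a_t)] = 4259 m/s.
Δv₁ = v_p − v_c1 = 881.4 m/s.
At r₂: circular v_c2 = √(μ/r₂) = 1715 m/s; transfer-apoapsis v_a = √[μ(2/r₂ − 1/a_t)] = 1098 m/s.
Δv₂ = v_c2 − v_a = 616.9 m/s.
Total Δv = Δv₁ + Δv₂ = 1498 m/s = 1.498 km/s.

Δv_total ≈ 1.50 km/s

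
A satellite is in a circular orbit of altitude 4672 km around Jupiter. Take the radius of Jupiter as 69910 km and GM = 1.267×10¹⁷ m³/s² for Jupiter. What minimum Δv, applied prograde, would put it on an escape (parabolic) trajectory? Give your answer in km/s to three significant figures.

Δv ≈ 17.1 km/s

r = 69910 + 4672 = 74582 km = 7.4582×10⁷ m.
Circular speed v_c = √(μ/r) = 41220 m/s.
Escape speed v_esc = √(2μ/r) = √2 × v_c = 58290 m/s.
Δv = v_esc − v_c = 17070 m/s = 17.07 km/s.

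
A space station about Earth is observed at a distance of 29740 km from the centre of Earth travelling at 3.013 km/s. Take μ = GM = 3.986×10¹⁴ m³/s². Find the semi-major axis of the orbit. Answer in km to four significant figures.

a ≈ 22480 km

r = 2.974×10⁷ m.
Vis-viva rearranged: 1/a = 2/r − v²/μ = 6.725×10⁻⁸ − 2.278×10⁻⁸ = 4.447×10⁻⁸ m⁻¹.
a = 2.248×10⁷ m = 22485 km.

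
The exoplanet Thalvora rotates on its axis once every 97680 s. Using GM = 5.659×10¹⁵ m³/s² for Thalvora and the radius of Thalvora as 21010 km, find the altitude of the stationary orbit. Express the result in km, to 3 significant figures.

h_sync ≈ 90000 km

A synchronous orbit has period T, so by Kepler's third law a = (μT²/4π²)^(1/3).
μT²/4π² = 5.659×10¹⁵ × (9.768×10⁴)² / 39.48 = 1.368×10²⁴ m³.
a = 1.110×10⁸ m = 1.1100×10⁵ km.
Altitude h = a − R = 1.1100×10⁵ − 21010 = 89992 km.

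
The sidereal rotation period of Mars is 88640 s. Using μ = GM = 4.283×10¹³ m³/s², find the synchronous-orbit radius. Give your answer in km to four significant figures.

r_sync ≈ 20430 km

A synchronous orbit has period T, so by Kepler's third law a = (μT²/4π²)^(1/3).
μT²/4π² = 4.283×10¹³ × (8.864×10⁴)² / 39.48 = 8.524×10²¹ m³.
a = 2.043×10⁷ m = 20428 km.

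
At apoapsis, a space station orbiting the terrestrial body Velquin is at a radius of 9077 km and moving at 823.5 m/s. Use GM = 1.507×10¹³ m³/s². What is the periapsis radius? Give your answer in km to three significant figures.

periapsis radius ≈ 2330 km

r_a = 9.077×10⁶ m.
Specific energy ε = v²/2 − μ/r = -1.321×10⁶ J/kg, so a = −μ/(2ε) = 5.703×10⁶ m.
The apsides satisfy r_p + r_a = 2a, so the periapsis radius is 2a − r_a = 2.330×10⁶ m = 2329.6 km.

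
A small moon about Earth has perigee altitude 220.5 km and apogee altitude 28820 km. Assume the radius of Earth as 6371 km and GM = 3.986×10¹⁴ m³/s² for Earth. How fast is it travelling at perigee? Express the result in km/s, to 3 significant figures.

v ≈ 10.1 km/s

r_p = 6371 + 220.5 = 6591.5 km = 6.5915×10⁶ m.
r_a = 6371 + 28820 = 35191 km = 3.5191×10⁷ m.
Semi-major axis a = (r_p + r_a)/2 = 20891 km = 2.089×10⁷ m.
Vis-viva: v² = μ(2/r − 1/a) = 3.986×10¹⁴ × (3.034×10⁻⁷ − 4.787×10⁻⁸) = 1.019×10⁸ m²/s².
v = 10090 m/s = 10.09 km/s.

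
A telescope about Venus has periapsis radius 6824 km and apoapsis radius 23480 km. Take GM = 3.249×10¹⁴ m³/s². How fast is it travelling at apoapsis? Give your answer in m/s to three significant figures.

v ≈ 2500 m/s

Semi-major axis a = (r_p + r_a)/2 = 15152 km = 1.515×10⁷ m.
Vis-viva: v² = μ(2/r − 1/a) = 3.249×10¹⁴ × (8.518×10⁻⁸ − 6.600×10⁻⁸) = 6.232×10⁶ m²/s².
v = 2496 m/s.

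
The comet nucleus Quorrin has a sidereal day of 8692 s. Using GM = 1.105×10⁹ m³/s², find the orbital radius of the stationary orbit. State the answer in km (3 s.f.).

A synchronous orbit has period T, so by Kepler's third law a = (μT²/4π²)^(1/3).
μT²/4π² = 1.105×10⁹ × (8.692×10³)² / 39.48 = 2.115×10¹⁵ m³.
a = 1.284×10⁵ m = 128.36 km.

r_sync ≈ 128 km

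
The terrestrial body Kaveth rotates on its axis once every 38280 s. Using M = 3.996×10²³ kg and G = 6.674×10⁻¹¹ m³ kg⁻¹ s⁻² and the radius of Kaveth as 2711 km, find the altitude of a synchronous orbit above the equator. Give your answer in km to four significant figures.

μ = GM = 6.674×10⁻¹¹ × 3.996×10²³ = 2.667×10¹³ m³/s².
A synchronous orbit has period T, so by Kepler's third law a = (μT²/4π²)^(1/3).
μT²/4π² = 2.667×10¹³ × (3.828×10⁴)² / 39.48 = 9.899×10²⁰ m³.
a = 9.966×10⁶ m = 9966.3 km.
Altitude h = a − R = 9966.3 − 2711 = 7255.3 km.

h_sync ≈ 7255 km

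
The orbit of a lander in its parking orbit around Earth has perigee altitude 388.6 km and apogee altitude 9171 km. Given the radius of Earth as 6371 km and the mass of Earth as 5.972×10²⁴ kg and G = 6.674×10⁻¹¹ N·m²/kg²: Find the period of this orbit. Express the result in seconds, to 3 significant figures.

T ≈ 11700 seconds

μ = GM = 6.674×10⁻¹¹ × 5.972×10²⁴ = 3.986×10¹⁴ m³/s².
r_p = 6371 + 388.6 = 6759.6 km = 6.7596×10⁶ m.
r_a = 6371 + 9171 = 15542 km = 1.5542×10⁷ m.
Semi-major axis a = (r_p + r_a)/2 = (6759.6 + 15542)/2 = 11151 km = 1.115×10⁷ m.
By Kepler's third law T = 2π√(a³/μ) = 2π × 1.865×10³ = 1.172×10⁴ s.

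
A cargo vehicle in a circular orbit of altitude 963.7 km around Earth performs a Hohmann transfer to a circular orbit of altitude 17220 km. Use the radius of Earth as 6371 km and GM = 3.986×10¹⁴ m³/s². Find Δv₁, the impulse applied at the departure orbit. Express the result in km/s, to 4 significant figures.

Δv ≈ 1.734 km/s

r₁ = 6371 + 963.7 = 7334.7 km = 7.3347×10⁶ m.
r₂ = 6371 + 17220 = 23591 km = 2.3591×10⁷ m.
Transfer ellipse a_t = (r₁ + r₂)/2 = 1.546×10⁷ m.
At r₁: circular v_c1 = √(μ/r₁) = 7372 m/s; transfer-perigee v_p = √[μ(2/r₁ − 1/a_t)] = 9106 m/s.
Δv₁ = v_p − v_c1 = 1734 m/s.
= 1.734 km/s.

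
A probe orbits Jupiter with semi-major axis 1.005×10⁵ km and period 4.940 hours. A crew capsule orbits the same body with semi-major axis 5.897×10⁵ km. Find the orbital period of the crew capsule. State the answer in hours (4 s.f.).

Kepler's third law: T² ∝ a³, so T₂ = T₁ (a₂/a₁)^(3/2).
a₂/a₁ = 5.868, (a₂/a₁)^(3/2) = 14.21.
T₂ = 4.940 × 14.21 = 70.21 hours.

T₂ ≈ 70.21 hours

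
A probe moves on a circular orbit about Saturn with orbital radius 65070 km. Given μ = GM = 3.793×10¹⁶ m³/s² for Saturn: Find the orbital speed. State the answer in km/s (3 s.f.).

v ≈ 24.1 km/s

r = 65070 km = 6.507×10⁷ m.
For a circular orbit v = √(μ/r) = √(3.793×10¹⁶ / 6.507×10⁷) = √(5.829×10⁸) = 24140 m/s.
That is 24.14 km/s.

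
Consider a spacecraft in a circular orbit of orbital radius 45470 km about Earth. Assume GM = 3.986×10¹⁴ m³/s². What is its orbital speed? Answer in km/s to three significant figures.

r = 45470 km = 4.547×10⁷ m.
For a circular orbit v = √(μ/r) = √(3.986×10¹⁴ / 4.547×10⁷) = √(8.766×10⁶) = 2961 m/s.
That is 2.961 km/s.

v ≈ 2.96 km/s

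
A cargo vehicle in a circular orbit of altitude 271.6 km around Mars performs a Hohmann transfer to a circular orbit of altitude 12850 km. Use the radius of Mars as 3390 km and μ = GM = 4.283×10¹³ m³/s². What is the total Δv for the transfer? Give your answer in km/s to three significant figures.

r₁ = 3390 + 271.6 = 3661.6 km = 3.6616×10⁶ m.
r₂ = 3390 + 12850 = 16240 km = 1.6240×10⁷ m.
Transfer ellipse a_t = (r₁ + r₂)/2 = 9.951×10⁶ m.
At r₁: circular v_c1 = √(μ/r₁) = 3420 m/s; transfer-periapsis v_p = √[μ(2/r₁ − 1/a_t)] = 4369 m/s.
Δv₁ = v_p − v_c1 = 949.1 m/s.
At r₂: circular v_c2 = √(μ/r₂) = 1624 m/s; transfer-apoapsis v_a = √[μ(2/r₂ − 1/a_t)] = 985.1 m/s.
Δv₂ = v_c2 − v_a = 638.9 m/s.
Total Δv = Δv₁ + Δv₂ = 1588 m/s = 1.588 km/s.

Δv_total ≈ 1.59 km/s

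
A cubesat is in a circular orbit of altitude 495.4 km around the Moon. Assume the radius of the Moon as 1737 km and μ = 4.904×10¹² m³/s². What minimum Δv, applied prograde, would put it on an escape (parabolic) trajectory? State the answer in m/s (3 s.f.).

Δv ≈ 614 m/s

r = 1737 + 495.4 = 2232.4 km = 2.2324×10⁶ m.
Circular speed v_c = √(μ/r) = 1482 m/s.
Escape speed v_esc = √(2μ/r) = √2 × v_c = 2096 m/s.
Δv = v_esc − v_c = 613.9 m/s.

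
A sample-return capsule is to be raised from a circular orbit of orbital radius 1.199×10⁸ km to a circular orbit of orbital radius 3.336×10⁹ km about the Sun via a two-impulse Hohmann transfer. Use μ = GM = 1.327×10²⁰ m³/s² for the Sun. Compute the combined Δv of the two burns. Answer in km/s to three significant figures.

Δv_total ≈ 17.6 km/s

r₁ = 1.199×10⁸ km = 1.199×10¹¹ m.
r₂ = 3.336×10⁹ km = 3.336×10¹² m.
Transfer ellipse a_t = (r₁ + r₂)/2 = 1.728×10¹² m.
At r₁: circular v_c1 = √(μ/r₁) = 33270 m/s; transfer-perihelion v_p = √[μ(2/r₁ − 1/a_t)] = 46220 m/s.
Δv₁ = v_p − v_c1 = 12960 m/s.
At r₂: circular v_c2 = √(μ/r₂) = 6307 m/s; transfer-aphelion v_a = √[μ(2/r₂ − 1/a_t)] = 1661 m/s.
Δv₂ = v_c2 − v_a = 4646 m/s.
Total Δv = Δv₁ + Δv₂ = 17600 m/s = 17.60 km/s.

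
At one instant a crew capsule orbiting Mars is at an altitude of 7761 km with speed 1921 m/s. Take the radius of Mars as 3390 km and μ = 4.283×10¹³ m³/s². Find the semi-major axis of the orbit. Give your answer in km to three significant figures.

a ≈ 10700 km

r = 3390 + 7761 = 11151 km = 1.115×10⁷ m.
Specific orbital energy ε = v²/2 − μ/r = (1921)²/2 − 4.283×10¹³/1.115×10⁷ = -1.996×10⁶ J/kg.
Since ε = −μ/(2a), a = −μ/(2ε) = 1.073×10⁷ m = 10730 km.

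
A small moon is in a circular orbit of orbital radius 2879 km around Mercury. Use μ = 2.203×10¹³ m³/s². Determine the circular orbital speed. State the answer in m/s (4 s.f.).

v ≈ 2766 m/s

r = 2879 km = 2.879×10⁶ m.
For a circular orbit v = √(μ/r) = √(2.203×10¹³ / 2.879×10⁶) = √(7.652×10⁶) = 2766 m/s.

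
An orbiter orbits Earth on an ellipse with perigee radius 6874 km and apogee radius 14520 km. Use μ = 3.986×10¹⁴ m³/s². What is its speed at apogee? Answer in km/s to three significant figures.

v ≈ 4.20 km/s

Semi-major axis a = (r_p + r_a)/2 = 10697 km = 1.070×10⁷ m.
Vis-viva: v² = μ(2/r − 1/a) = 3.986×10¹⁴ × (1.377×10⁻⁷ − 9.348×10⁻⁸) = 1.764×10⁷ m²/s².
v = 4200 m/s = 4.200 km/s.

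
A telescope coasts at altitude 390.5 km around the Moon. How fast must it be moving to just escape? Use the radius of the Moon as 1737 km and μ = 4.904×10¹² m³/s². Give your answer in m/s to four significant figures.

r = 1737 + 390.5 = 2127.5 km = 2.1275×10⁶ m.
Escape speed v_esc = √(2μ/r) = √(2 × 4.904×10¹² / 2.128×10⁶) = √(4.610×10⁶) = 2147 m/s.

v_esc ≈ 2147 m/s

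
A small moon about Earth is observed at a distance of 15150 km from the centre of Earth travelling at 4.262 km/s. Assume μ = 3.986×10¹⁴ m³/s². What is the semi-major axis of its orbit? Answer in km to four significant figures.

a ≈ 11570 km

r = 1.515×10⁷ m.
Vis-viva rearranged: 1/a = 2/r − v²/μ = 1.320×10⁻⁷ − 4.557×10⁻⁸ = 8.644×10⁻⁸ m⁻¹.
a = 1.157×10⁷ m = 11568 km.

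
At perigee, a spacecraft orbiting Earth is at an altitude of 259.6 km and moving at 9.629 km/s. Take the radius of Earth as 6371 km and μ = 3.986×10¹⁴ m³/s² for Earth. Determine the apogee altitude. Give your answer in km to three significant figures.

r_p = 6371 + 259.6 = 6630.6 km = 6.631×10⁶ m.
Specific energy ε = v²/2 − μ/r = -1.376×10⁷ J/kg, so a = −μ/(2ε) = 1.449×10⁷ m.
The apsides satisfy r_p + r_a = 2a, so the apogee radius is 2a − r_p = 2.234×10⁷ m = 22345 km.
Apogee altitude = 22345 − 6371 = 15974 km.

apogee altitude ≈ 16000 km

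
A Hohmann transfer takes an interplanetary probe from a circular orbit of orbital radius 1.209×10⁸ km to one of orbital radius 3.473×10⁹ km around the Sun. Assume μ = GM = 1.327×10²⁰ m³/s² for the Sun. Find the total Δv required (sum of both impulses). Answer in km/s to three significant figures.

Δv_total ≈ 17.5 km/s

r₁ = 1.209×10⁸ km = 1.209×10¹¹ m.
r₂ = 3.473×10⁹ km = 3.473×10¹² m.
Transfer ellipse a_t = (r₁ + r₂)/2 = 1.797×10¹² m.
At r₁: circular v_c1 = √(μ/r₁) = 33130 m/s; transfer-perihelion v_p = √[μ(2/r₁ − 1/a_t)] = 46060 m/s.
Δv₁ = v_p − v_c1 = 12930 m/s.
At r₂: circular v_c2 = √(μ/r₂) = 6181 m/s; transfer-aphelion v_a = √[μ(2/r₂ − 1/a_t)] = 1603 m/s.
Δv₂ = v_c2 − v_a = 4578 m/s.
Total Δv = Δv₁ + Δv₂ = 17510 m/s = 17.51 km/s.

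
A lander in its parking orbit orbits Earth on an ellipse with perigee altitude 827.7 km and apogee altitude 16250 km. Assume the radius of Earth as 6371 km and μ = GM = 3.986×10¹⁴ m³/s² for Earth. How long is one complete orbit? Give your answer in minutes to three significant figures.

T ≈ 302 minutes

r_p = 6371 + 827.7 = 7198.7 km = 7.1987×10⁶ m.
r_a = 6371 + 16250 = 22621 km = 2.2621×10⁷ m.
Semi-major axis a = (r_p + r_a)/2 = (7198.7 + 22621)/2 = 14910 km = 1.491×10⁷ m.
By Kepler's third law T = 2π√(a³/μ) = 2π × 2.884×10³ = 1.812×10⁴ s.
= 302.0 minutes.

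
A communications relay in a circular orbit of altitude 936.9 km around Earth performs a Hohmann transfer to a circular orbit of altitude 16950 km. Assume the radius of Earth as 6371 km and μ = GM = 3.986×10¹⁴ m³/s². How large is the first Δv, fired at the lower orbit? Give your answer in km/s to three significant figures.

r₁ = 6371 + 936.9 = 7307.9 km = 7.3079×10⁶ m.
r₂ = 6371 + 16950 = 23321 km = 2.3321×10⁷ m.
Transfer ellipse a_t = (r₁ + r₂)/2 = 1.531×10⁷ m.
At r₁: circular v_c1 = √(μ/r₁) = 7385 m/s; transfer-perigee v_p = √[μ(2/r₁ − 1/a_t)] = 9114 m/s.
Δv₁ = v_p − v_c1 = 1728 m/s.
= 1.728 km/s.

Δv ≈ 1.73 km/s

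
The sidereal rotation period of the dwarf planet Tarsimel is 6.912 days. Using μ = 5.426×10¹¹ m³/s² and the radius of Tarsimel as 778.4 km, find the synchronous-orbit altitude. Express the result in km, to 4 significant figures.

h_sync ≈ 16210 km

T = 6.912 days = 5.972×10⁵ s.
A synchronous orbit has period T, so by Kepler's third law a = (μT²/4π²)^(1/3).
μT²/4π² = 5.426×10¹¹ × (5.972×10⁵)² / 39.48 = 4.902×10²¹ m³.
a = 1.699×10⁷ m = 16987 km.
Altitude h = a − R = 16987 − 778.4 = 16209 km.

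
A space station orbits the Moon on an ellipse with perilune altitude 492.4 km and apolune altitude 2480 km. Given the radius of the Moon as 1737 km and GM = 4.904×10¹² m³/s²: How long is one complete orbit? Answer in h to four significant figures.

T ≈ 4.561 h

r_p = 1737 + 492.4 = 2229.4 km = 2.2294×10⁶ m.
r_a = 1737 + 2480 = 4217.0 km = 4.2170×10⁶ m.
Semi-major axis a = (r_p + r_a)/2 = (2229.4 + 4217.0)/2 = 3223.2 km = 3.223×10⁶ m.
By Kepler's third law T = 2π√(a³/μ) = 2π × 2.613×10³ = 1.642×10⁴ s.
= 4.561 h.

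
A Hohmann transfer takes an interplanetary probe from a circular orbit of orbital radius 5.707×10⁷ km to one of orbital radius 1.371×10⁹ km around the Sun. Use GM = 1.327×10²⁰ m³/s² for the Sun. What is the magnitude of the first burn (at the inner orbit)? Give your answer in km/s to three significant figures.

Δv ≈ 18.6 km/s

r₁ = 5.707×10⁷ km = 5.707×10¹⁰ m.
r₂ = 1.371×10⁹ km = 1.371×10¹² m.
Transfer ellipse a_t = (r₁ + r₂)/2 = 7.140×10¹¹ m.
At r₁: circular v_c1 = √(μ/r₁) = 48220 m/s; transfer-perihelion v_p = √[μ(2/r₁ − 1/a_t)] = 66820 m/s.
Δv₁ = v_p − v_c1 = 18600 m/s.
= 18.60 km/s.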